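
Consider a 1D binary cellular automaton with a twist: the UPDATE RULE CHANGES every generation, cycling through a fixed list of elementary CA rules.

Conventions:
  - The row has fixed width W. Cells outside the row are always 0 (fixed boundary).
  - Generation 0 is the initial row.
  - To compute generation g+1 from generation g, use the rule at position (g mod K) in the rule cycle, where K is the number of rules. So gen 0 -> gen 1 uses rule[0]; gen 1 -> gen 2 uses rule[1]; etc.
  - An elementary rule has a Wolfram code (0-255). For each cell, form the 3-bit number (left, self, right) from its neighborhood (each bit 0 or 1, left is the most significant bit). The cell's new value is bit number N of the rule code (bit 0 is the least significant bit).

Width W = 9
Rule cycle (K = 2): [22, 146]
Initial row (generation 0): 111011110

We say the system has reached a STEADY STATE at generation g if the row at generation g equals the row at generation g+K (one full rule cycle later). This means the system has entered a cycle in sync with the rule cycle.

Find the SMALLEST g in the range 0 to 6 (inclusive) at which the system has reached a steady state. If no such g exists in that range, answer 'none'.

Gen 0: 111011110
Gen 1 (rule 22): 000000001
Gen 2 (rule 146): 000000010
Gen 3 (rule 22): 000000111
Gen 4 (rule 146): 000001010
Gen 5 (rule 22): 000011011
Gen 6 (rule 146): 000100000
Gen 7 (rule 22): 001110000
Gen 8 (rule 146): 010101000

Answer: none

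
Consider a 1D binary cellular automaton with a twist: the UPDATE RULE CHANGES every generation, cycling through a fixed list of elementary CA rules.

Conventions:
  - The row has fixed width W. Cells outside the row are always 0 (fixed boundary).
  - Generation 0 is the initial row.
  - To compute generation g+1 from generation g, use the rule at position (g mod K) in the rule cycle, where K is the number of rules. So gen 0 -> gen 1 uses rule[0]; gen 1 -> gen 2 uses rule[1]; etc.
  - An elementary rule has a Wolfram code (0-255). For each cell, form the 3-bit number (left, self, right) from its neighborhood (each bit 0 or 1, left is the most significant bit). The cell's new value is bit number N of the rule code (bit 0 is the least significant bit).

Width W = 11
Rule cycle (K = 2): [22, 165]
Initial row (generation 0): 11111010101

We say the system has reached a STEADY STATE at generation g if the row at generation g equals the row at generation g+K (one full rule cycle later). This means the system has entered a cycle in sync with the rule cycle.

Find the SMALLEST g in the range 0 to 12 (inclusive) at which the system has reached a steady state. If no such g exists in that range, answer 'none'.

Answer: 3

Derivation:
Gen 0: 11111010101
Gen 1 (rule 22): 00000010101
Gen 2 (rule 165): 11111011111
Gen 3 (rule 22): 00000000000
Gen 4 (rule 165): 11111111111
Gen 5 (rule 22): 00000000000
Gen 6 (rule 165): 11111111111
Gen 7 (rule 22): 00000000000
Gen 8 (rule 165): 11111111111
Gen 9 (rule 22): 00000000000
Gen 10 (rule 165): 11111111111
Gen 11 (rule 22): 00000000000
Gen 12 (rule 165): 11111111111
Gen 13 (rule 22): 00000000000
Gen 14 (rule 165): 11111111111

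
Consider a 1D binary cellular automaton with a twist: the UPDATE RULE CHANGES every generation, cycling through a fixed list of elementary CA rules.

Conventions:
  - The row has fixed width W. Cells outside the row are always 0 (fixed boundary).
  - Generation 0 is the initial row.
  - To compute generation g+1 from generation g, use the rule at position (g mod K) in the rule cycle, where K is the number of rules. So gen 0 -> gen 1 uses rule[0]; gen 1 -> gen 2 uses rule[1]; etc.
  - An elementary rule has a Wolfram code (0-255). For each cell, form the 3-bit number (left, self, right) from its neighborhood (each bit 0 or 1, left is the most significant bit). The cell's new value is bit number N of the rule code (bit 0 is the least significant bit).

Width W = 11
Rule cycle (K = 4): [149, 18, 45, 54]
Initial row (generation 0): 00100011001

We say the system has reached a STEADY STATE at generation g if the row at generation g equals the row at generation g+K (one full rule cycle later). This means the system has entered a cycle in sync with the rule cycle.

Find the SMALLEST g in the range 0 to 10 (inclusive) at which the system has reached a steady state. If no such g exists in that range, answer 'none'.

Answer: 6

Derivation:
Gen 0: 00100011001
Gen 1 (rule 149): 10111000101
Gen 2 (rule 18): 00000101000
Gen 3 (rule 45): 11110111011
Gen 4 (rule 54): 00001000100
Gen 5 (rule 149): 11101110111
Gen 6 (rule 18): 00000000000
Gen 7 (rule 45): 11111111111
Gen 8 (rule 54): 00000000000
Gen 9 (rule 149): 11111111111
Gen 10 (rule 18): 00000000000
Gen 11 (rule 45): 11111111111
Gen 12 (rule 54): 00000000000
Gen 13 (rule 149): 11111111111
Gen 14 (rule 18): 00000000000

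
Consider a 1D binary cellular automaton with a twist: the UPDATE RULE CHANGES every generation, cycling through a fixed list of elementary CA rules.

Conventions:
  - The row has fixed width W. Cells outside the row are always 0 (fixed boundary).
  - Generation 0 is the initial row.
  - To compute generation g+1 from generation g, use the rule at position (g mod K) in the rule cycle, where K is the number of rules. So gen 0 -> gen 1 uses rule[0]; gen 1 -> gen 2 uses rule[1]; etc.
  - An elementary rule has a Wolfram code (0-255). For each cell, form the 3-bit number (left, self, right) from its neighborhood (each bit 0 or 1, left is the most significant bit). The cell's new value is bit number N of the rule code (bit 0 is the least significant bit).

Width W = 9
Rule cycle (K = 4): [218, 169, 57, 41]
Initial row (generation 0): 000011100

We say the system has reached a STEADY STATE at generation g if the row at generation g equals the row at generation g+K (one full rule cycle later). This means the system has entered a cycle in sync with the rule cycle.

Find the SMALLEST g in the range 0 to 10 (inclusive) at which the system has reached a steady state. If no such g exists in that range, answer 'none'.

Gen 0: 000011100
Gen 1 (rule 218): 000111110
Gen 2 (rule 169): 110111100
Gen 3 (rule 57): 101100011
Gen 4 (rule 41): 011001010
Gen 5 (rule 218): 111110001
Gen 6 (rule 169): 111100100
Gen 7 (rule 57): 100010011
Gen 8 (rule 41): 001000010
Gen 9 (rule 218): 010100101
Gen 10 (rule 169): 001000010
Gen 11 (rule 57): 100111001
Gen 12 (rule 41): 000100000
Gen 13 (rule 218): 001010000
Gen 14 (rule 169): 100100111

Answer: none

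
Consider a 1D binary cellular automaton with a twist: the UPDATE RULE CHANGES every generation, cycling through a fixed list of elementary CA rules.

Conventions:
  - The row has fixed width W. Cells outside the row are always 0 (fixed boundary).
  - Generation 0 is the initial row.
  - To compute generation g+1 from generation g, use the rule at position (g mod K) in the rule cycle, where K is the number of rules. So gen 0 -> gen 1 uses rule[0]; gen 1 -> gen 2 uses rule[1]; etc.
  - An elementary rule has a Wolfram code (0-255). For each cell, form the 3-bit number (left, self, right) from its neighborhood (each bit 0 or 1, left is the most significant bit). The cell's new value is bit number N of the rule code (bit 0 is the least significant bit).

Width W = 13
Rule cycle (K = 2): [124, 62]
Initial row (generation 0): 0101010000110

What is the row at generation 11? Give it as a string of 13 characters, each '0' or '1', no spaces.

Answer: 1111000111011

Derivation:
Gen 0: 0101010000110
Gen 1 (rule 124): 0111111000111
Gen 2 (rule 62): 1100000101100
Gen 3 (rule 124): 1110000111110
Gen 4 (rule 62): 1001001100001
Gen 5 (rule 124): 1101101110001
Gen 6 (rule 62): 1011011001011
Gen 7 (rule 124): 1111111101111
Gen 8 (rule 62): 1000000011000
Gen 9 (rule 124): 1100000011100
Gen 10 (rule 62): 1010000110010
Gen 11 (rule 124): 1111000111011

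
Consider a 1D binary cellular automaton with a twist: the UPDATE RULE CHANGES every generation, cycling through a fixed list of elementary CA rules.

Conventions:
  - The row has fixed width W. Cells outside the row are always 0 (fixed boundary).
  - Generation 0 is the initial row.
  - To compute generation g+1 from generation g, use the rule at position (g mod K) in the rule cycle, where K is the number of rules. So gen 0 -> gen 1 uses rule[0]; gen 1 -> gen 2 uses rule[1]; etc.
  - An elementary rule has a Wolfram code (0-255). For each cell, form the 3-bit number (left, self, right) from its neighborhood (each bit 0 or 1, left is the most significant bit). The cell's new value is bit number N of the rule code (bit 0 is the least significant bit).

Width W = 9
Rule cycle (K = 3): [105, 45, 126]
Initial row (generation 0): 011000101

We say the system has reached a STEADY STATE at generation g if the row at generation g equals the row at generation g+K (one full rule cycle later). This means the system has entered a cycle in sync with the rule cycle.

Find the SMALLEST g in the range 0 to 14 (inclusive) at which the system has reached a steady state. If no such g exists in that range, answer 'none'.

Gen 0: 011000101
Gen 1 (rule 105): 011010010
Gen 2 (rule 45): 010110010
Gen 3 (rule 126): 111111111
Gen 4 (rule 105): 100000001
Gen 5 (rule 45): 101111101
Gen 6 (rule 126): 111000111
Gen 7 (rule 105): 101010101
Gen 8 (rule 45): 111111111
Gen 9 (rule 126): 100000001
Gen 10 (rule 105): 001111100
Gen 11 (rule 45): 101000001
Gen 12 (rule 126): 111100011
Gen 13 (rule 105): 100101011
Gen 14 (rule 45): 100111110
Gen 15 (rule 126): 111100011
Gen 16 (rule 105): 100101011
Gen 17 (rule 45): 100111110

Answer: 12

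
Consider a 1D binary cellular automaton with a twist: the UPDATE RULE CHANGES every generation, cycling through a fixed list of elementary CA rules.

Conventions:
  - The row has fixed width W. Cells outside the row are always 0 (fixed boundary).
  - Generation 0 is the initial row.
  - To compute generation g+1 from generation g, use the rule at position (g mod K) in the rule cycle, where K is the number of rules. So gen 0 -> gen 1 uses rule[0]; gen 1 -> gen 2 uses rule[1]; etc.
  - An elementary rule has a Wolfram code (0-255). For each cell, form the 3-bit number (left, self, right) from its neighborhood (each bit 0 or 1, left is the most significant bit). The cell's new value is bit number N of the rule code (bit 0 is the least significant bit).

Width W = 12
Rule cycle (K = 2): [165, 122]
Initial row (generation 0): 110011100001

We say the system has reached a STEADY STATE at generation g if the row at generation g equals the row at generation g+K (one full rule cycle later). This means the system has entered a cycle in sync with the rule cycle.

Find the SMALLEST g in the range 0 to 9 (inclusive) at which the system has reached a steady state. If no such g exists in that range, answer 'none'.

Gen 0: 110011100001
Gen 1 (rule 165): 000001001101
Gen 2 (rule 122): 000010111110
Gen 3 (rule 165): 111011011100
Gen 4 (rule 122): 101111110110
Gen 5 (rule 165): 110111101000
Gen 6 (rule 122): 111100110100
Gen 7 (rule 165): 011000001101
Gen 8 (rule 122): 111100011110
Gen 9 (rule 165): 011001001100
Gen 10 (rule 122): 111110111110
Gen 11 (rule 165): 011101011100

Answer: none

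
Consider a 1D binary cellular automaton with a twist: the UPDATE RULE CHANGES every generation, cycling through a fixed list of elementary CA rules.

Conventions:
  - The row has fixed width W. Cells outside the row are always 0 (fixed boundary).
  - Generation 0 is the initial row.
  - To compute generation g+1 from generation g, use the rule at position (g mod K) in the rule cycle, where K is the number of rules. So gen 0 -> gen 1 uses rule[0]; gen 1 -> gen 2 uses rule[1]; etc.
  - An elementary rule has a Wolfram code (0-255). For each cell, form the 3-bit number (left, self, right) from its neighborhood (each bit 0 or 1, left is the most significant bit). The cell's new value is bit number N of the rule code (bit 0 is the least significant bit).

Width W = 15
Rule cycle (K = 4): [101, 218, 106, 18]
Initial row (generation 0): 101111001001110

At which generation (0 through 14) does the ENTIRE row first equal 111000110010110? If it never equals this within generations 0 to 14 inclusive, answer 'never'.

Answer: never

Derivation:
Gen 0: 101111001001110
Gen 1 (rule 101): 110001001000010
Gen 2 (rule 218): 111010110100101
Gen 3 (rule 106): 101101111001010
Gen 4 (rule 18): 000000000110001
Gen 5 (rule 101): 111111110010101
Gen 6 (rule 218): 111111111100000
Gen 7 (rule 106): 100000000100000
Gen 8 (rule 18): 010000001010000
Gen 9 (rule 101): 010111101110111
Gen 10 (rule 218): 100111101110111
Gen 11 (rule 106): 001100111011101
Gen 12 (rule 18): 010011000000000
Gen 13 (rule 101): 010001011111111
Gen 14 (rule 218): 101010011111111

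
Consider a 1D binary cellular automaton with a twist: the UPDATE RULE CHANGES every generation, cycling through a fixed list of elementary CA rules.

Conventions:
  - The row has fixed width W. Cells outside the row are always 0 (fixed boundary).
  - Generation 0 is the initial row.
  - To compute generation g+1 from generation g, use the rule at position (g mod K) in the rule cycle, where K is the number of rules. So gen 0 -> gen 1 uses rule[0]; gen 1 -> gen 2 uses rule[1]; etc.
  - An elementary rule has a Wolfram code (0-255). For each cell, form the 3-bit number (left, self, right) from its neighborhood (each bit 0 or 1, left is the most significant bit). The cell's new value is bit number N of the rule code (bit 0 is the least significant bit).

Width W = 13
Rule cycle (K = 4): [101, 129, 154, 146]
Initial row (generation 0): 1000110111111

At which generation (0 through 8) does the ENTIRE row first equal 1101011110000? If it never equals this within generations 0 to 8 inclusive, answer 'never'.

Gen 0: 1000110111111
Gen 1 (rule 101): 1010011000001
Gen 2 (rule 129): 0000000011100
Gen 3 (rule 154): 0000000111010
Gen 4 (rule 146): 0000001010001
Gen 5 (rule 101): 1111101110101
Gen 6 (rule 129): 0111000100000
Gen 7 (rule 154): 1110101010000
Gen 8 (rule 146): 0100000001000

Answer: never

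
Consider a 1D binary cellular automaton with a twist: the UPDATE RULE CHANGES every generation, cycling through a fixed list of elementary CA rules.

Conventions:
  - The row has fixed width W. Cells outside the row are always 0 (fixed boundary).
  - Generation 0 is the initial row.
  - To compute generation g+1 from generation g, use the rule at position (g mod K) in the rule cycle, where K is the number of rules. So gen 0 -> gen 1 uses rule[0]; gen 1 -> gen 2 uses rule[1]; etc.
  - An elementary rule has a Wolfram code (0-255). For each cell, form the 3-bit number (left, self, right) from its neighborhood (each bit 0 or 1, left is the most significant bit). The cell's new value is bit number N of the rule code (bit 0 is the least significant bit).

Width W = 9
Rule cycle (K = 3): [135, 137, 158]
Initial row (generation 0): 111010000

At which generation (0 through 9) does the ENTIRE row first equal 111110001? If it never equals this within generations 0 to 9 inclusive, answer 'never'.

Gen 0: 111010000
Gen 1 (rule 135): 010010111
Gen 2 (rule 137): 000000110
Gen 3 (rule 158): 000001101
Gen 4 (rule 135): 111110001
Gen 5 (rule 137): 111100100
Gen 6 (rule 158): 111011110
Gen 7 (rule 135): 010001100
Gen 8 (rule 137): 000101001
Gen 9 (rule 158): 001101111

Answer: 4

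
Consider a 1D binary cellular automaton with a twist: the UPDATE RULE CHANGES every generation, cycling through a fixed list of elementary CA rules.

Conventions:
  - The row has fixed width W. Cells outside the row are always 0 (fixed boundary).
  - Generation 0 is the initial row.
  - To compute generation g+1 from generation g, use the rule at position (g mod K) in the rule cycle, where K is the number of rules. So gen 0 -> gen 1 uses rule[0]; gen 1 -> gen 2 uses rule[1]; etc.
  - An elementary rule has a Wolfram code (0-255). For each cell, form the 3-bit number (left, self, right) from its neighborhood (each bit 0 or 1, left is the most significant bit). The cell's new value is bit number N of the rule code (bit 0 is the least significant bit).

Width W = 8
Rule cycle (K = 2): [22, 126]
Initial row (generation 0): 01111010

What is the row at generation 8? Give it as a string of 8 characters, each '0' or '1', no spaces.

Gen 0: 01111010
Gen 1 (rule 22): 10000011
Gen 2 (rule 126): 11000111
Gen 3 (rule 22): 00101000
Gen 4 (rule 126): 01111100
Gen 5 (rule 22): 10000010
Gen 6 (rule 126): 11000111
Gen 7 (rule 22): 00101000
Gen 8 (rule 126): 01111100

Answer: 01111100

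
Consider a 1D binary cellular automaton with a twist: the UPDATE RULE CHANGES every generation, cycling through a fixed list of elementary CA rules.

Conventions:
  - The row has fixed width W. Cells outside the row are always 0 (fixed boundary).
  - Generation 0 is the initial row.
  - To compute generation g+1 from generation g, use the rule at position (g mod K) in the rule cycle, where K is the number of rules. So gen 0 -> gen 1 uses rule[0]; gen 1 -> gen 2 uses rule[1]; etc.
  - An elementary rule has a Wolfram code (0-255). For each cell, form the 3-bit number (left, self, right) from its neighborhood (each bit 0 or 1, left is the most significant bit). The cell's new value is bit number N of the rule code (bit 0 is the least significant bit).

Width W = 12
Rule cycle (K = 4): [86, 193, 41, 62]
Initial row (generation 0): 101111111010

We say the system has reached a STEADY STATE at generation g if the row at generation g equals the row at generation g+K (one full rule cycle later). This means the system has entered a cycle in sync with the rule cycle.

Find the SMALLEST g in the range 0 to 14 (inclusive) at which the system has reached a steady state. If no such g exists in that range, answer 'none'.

Answer: none

Derivation:
Gen 0: 101111111010
Gen 1 (rule 86): 100000001011
Gen 2 (rule 193): 001111100001
Gen 3 (rule 41): 101000001100
Gen 4 (rule 62): 111100011010
Gen 5 (rule 86): 000110101011
Gen 6 (rule 193): 110010000001
Gen 7 (rule 41): 100000111100
Gen 8 (rule 62): 110001100010
Gen 9 (rule 86): 011010110111
Gen 10 (rule 193): 001000010011
Gen 11 (rule 41): 100011000010
Gen 12 (rule 62): 110110100111
Gen 13 (rule 86): 010010111001
Gen 14 (rule 193): 000000011000
Gen 15 (rule 41): 111111010011
Gen 16 (rule 62): 100000111110
Gen 17 (rule 86): 110001000011
Gen 18 (rule 193): 010100011001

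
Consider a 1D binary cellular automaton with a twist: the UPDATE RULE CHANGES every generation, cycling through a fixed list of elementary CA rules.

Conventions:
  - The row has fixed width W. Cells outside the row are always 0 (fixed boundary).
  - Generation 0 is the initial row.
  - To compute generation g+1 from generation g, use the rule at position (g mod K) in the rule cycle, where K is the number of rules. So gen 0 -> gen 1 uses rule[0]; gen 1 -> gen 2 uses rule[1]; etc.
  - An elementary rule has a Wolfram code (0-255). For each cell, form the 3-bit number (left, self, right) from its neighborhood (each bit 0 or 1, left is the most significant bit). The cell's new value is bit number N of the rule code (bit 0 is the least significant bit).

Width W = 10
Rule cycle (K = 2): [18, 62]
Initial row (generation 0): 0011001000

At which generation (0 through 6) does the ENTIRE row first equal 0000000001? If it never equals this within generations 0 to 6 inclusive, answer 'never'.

Gen 0: 0011001000
Gen 1 (rule 18): 0100110100
Gen 2 (rule 62): 1111101110
Gen 3 (rule 18): 0000000001
Gen 4 (rule 62): 0000000011
Gen 5 (rule 18): 0000000100
Gen 6 (rule 62): 0000001110

Answer: 3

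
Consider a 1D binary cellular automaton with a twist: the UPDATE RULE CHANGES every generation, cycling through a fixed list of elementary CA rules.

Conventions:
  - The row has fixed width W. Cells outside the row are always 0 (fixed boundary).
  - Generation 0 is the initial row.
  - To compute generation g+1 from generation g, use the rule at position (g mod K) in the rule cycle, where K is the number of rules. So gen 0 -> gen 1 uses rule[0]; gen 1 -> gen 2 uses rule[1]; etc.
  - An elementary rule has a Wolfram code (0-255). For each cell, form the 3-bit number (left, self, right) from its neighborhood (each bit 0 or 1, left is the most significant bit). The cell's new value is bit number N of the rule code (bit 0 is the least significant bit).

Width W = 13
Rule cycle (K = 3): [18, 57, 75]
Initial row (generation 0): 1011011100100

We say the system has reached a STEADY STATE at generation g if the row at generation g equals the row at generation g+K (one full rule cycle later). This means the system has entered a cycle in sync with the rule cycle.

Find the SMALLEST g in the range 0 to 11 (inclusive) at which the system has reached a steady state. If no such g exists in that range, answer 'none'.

Gen 0: 1011011100100
Gen 1 (rule 18): 0000000011010
Gen 2 (rule 57): 1111111010101
Gen 3 (rule 75): 1000001000000
Gen 4 (rule 18): 0100010100000
Gen 5 (rule 57): 0011001011111
Gen 6 (rule 75): 1111010010001
Gen 7 (rule 18): 0000001101010
Gen 8 (rule 57): 1111101010101
Gen 9 (rule 75): 1000100000000
Gen 10 (rule 18): 0101010000000
Gen 11 (rule 57): 0010101111111
Gen 12 (rule 75): 1100001000001
Gen 13 (rule 18): 0010010100010
Gen 14 (rule 57): 1001001011001

Answer: none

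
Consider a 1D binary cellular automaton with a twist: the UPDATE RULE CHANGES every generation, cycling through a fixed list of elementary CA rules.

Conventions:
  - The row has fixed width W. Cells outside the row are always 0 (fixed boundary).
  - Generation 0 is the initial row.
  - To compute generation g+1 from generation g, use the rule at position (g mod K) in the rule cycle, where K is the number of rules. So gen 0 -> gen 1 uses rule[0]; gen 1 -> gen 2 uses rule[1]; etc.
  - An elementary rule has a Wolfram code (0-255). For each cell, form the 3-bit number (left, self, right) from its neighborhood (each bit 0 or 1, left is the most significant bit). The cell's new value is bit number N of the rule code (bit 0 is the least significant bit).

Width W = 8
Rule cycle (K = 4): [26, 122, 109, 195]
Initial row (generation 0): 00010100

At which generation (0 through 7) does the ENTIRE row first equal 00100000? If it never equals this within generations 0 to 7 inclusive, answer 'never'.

Answer: 5

Derivation:
Gen 0: 00010100
Gen 1 (rule 26): 00100010
Gen 2 (rule 122): 01010101
Gen 3 (rule 109): 01111111
Gen 4 (rule 195): 10111111
Gen 5 (rule 26): 00100000
Gen 6 (rule 122): 01010000
Gen 7 (rule 109): 01110111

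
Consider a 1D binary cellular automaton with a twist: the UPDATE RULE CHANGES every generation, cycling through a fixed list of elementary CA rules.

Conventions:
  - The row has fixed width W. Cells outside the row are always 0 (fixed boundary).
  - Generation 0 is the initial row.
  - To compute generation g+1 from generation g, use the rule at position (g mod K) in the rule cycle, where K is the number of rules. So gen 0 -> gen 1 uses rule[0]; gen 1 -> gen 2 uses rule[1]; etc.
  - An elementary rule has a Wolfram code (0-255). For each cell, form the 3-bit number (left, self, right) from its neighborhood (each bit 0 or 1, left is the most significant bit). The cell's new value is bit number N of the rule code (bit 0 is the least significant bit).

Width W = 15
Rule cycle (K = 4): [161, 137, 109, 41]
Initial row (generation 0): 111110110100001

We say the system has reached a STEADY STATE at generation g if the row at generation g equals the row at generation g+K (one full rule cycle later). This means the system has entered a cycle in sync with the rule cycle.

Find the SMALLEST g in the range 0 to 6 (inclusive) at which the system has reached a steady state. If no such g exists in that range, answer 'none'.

Gen 0: 111110110100001
Gen 1 (rule 161): 011101001001100
Gen 2 (rule 137): 011000000001001
Gen 3 (rule 109): 011011111101001
Gen 4 (rule 41): 010110000010000
Gen 5 (rule 161): 001000111000111
Gen 6 (rule 137): 100010110010110
Gen 7 (rule 109): 101011110011110
Gen 8 (rule 41): 010110000010000
Gen 9 (rule 161): 001000111000111
Gen 10 (rule 137): 100010110010110

Answer: 4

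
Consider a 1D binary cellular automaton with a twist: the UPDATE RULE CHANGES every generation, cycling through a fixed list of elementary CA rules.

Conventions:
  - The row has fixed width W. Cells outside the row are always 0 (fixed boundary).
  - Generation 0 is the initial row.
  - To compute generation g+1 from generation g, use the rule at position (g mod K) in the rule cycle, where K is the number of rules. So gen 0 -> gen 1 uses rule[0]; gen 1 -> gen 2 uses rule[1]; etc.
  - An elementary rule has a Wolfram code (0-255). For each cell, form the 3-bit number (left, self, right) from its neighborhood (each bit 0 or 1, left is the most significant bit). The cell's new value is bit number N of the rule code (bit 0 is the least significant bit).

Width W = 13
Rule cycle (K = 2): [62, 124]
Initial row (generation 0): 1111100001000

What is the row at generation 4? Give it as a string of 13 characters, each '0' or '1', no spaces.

Answer: 1111111100111

Derivation:
Gen 0: 1111100001000
Gen 1 (rule 62): 1000010011100
Gen 2 (rule 124): 1100011010110
Gen 3 (rule 62): 1010110111101
Gen 4 (rule 124): 1111111100111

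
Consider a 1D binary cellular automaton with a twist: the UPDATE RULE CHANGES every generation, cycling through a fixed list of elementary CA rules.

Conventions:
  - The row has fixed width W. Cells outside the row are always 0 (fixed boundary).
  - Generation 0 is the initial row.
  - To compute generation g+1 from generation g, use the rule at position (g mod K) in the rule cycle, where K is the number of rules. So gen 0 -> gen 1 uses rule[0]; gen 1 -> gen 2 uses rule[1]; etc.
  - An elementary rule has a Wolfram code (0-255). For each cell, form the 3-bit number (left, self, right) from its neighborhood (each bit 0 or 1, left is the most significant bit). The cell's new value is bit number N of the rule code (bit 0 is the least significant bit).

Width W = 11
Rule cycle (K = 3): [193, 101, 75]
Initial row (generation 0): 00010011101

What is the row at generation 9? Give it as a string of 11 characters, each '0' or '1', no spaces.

Gen 0: 00010011101
Gen 1 (rule 193): 11000001100
Gen 2 (rule 101): 01011100101
Gen 3 (rule 75): 10010101000
Gen 4 (rule 193): 00000000011
Gen 5 (rule 101): 11111111001
Gen 6 (rule 75): 10000001010
Gen 7 (rule 193): 00111100000
Gen 8 (rule 101): 10000101111
Gen 9 (rule 75): 00111001001

Answer: 00111001001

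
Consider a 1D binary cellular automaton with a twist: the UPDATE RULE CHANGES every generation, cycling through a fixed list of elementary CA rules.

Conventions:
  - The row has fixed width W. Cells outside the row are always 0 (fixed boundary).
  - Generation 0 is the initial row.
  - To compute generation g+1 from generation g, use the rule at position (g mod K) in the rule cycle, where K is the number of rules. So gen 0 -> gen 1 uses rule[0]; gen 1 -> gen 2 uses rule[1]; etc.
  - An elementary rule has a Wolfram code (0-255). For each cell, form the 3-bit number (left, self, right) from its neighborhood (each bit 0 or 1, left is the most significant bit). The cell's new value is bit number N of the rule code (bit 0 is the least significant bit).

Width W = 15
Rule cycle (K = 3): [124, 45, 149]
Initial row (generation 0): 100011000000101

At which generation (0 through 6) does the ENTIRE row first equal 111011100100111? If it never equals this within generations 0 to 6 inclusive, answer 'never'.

Gen 0: 100011000000101
Gen 1 (rule 124): 110011100000111
Gen 2 (rule 45): 100010001110100
Gen 3 (rule 149): 111011100100111
Gen 4 (rule 124): 101110110110101
Gen 5 (rule 45): 111001101101111
Gen 6 (rule 149): 010100000000110

Answer: 3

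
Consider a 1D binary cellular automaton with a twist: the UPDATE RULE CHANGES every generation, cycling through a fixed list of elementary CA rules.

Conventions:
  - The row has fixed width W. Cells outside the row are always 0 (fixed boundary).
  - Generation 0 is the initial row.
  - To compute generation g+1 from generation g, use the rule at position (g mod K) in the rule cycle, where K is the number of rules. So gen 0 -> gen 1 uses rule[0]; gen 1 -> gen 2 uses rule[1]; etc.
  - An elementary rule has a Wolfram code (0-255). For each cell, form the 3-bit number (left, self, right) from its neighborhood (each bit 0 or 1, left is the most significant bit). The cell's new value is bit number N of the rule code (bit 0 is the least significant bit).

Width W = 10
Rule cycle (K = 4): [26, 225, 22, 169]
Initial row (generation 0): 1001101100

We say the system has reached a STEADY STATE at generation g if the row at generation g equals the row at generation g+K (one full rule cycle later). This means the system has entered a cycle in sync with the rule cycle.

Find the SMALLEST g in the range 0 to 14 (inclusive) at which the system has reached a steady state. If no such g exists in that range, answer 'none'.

Gen 0: 1001101100
Gen 1 (rule 26): 0111001010
Gen 2 (rule 225): 0011000100
Gen 3 (rule 22): 0100101110
Gen 4 (rule 169): 0000011100
Gen 5 (rule 26): 0000110010
Gen 6 (rule 225): 1110010000
Gen 7 (rule 22): 0001111000
Gen 8 (rule 169): 1101110011
Gen 9 (rule 26): 1001001110
Gen 10 (rule 225): 0000000110
Gen 11 (rule 22): 0000001001
Gen 12 (rule 169): 1111100000
Gen 13 (rule 26): 1000010000
Gen 14 (rule 225): 0011000111
Gen 15 (rule 22): 0100101000
Gen 16 (rule 169): 0000010011
Gen 17 (rule 26): 0000101110
Gen 18 (rule 225): 1110010110

Answer: none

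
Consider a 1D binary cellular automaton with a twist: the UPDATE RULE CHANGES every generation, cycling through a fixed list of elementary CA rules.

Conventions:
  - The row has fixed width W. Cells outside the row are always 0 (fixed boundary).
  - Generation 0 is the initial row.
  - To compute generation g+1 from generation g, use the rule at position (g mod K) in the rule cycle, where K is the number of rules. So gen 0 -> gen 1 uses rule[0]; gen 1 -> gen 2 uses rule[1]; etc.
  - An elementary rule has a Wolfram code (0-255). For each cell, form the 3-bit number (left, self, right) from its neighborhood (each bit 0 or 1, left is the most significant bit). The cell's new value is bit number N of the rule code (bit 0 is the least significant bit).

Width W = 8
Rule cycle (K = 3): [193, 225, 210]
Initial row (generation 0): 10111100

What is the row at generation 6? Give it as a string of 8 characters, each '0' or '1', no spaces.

Gen 0: 10111100
Gen 1 (rule 193): 00011101
Gen 2 (rule 225): 11001110
Gen 3 (rule 210): 01110111
Gen 4 (rule 193): 00110011
Gen 5 (rule 225): 10010001
Gen 6 (rule 210): 01101010

Answer: 01101010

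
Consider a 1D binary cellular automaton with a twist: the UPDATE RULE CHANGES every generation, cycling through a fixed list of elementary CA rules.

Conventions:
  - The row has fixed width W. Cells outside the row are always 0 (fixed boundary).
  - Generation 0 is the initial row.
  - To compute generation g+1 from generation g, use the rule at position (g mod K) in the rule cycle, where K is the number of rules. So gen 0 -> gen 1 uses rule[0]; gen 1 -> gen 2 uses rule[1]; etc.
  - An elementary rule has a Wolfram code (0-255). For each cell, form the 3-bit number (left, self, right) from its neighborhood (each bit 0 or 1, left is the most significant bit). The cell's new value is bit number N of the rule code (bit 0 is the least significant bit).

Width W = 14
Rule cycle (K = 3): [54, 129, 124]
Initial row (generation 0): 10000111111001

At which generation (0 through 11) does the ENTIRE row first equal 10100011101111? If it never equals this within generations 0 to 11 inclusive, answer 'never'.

Gen 0: 10000111111001
Gen 1 (rule 54): 11001000000111
Gen 2 (rule 129): 00000011110010
Gen 3 (rule 124): 00000010011011
Gen 4 (rule 54): 00000111100100
Gen 5 (rule 129): 11110011000001
Gen 6 (rule 124): 10011011100001
Gen 7 (rule 54): 11100100010011
Gen 8 (rule 129): 01000001000000
Gen 9 (rule 124): 01100001100000
Gen 10 (rule 54): 10010010010000
Gen 11 (rule 129): 00000000000111

Answer: never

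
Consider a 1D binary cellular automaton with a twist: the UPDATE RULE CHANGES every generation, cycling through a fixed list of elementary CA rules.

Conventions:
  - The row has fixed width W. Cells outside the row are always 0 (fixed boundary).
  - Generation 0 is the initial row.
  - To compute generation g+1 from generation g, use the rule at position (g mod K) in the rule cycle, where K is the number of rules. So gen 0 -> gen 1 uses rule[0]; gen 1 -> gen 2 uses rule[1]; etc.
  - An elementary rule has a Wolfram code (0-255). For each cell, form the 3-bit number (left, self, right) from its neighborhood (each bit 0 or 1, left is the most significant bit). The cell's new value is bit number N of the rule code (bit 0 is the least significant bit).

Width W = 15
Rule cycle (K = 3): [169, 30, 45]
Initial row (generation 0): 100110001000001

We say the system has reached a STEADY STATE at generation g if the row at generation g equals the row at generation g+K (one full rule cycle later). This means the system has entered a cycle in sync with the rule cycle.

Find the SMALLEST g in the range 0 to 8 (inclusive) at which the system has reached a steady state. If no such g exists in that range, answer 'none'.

Answer: none

Derivation:
Gen 0: 100110001000001
Gen 1 (rule 169): 000100100011100
Gen 2 (rule 30): 001111110110010
Gen 3 (rule 45): 101000001100010
Gen 4 (rule 169): 010011101001000
Gen 5 (rule 30): 111110001111100
Gen 6 (rule 45): 100000101000001
Gen 7 (rule 169): 001110010011100
Gen 8 (rule 30): 011001111110010
Gen 9 (rule 45): 010001000000010
Gen 10 (rule 169): 000100011111000
Gen 11 (rule 30): 001110110000100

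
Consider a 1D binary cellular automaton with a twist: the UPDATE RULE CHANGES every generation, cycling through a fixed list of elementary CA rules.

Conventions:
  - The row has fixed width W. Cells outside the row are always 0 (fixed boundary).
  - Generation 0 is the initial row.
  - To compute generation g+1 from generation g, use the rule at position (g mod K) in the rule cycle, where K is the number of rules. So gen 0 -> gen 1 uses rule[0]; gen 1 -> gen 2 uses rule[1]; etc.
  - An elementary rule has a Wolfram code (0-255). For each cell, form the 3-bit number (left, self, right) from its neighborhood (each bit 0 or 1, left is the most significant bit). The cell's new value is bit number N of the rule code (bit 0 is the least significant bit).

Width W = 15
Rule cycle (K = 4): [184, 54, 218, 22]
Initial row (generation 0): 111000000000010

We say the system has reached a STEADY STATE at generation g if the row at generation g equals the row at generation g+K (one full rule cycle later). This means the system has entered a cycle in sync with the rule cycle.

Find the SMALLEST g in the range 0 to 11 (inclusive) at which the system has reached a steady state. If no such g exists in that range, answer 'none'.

Answer: 8

Derivation:
Gen 0: 111000000000010
Gen 1 (rule 184): 110100000000001
Gen 2 (rule 54): 001110000000011
Gen 3 (rule 218): 011111000000111
Gen 4 (rule 22): 100000100001000
Gen 5 (rule 184): 010000010000100
Gen 6 (rule 54): 111000111001110
Gen 7 (rule 218): 111101111111111
Gen 8 (rule 22): 000000000000000
Gen 9 (rule 184): 000000000000000
Gen 10 (rule 54): 000000000000000
Gen 11 (rule 218): 000000000000000
Gen 12 (rule 22): 000000000000000
Gen 13 (rule 184): 000000000000000
Gen 14 (rule 54): 000000000000000
Gen 15 (rule 218): 000000000000000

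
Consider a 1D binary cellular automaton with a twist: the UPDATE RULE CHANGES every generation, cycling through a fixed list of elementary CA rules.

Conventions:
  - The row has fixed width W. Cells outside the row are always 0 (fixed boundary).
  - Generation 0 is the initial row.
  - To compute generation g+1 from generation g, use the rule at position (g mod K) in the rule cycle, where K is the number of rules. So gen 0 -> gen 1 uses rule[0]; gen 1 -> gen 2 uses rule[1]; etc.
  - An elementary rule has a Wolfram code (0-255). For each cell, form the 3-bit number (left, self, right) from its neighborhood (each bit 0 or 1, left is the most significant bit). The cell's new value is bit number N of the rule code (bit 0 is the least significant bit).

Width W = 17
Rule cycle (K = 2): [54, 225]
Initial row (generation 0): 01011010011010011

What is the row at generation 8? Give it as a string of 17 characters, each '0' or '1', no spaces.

Answer: 10010111111111111

Derivation:
Gen 0: 01011010011010011
Gen 1 (rule 54): 11100111100111100
Gen 2 (rule 225): 01100011100011101
Gen 3 (rule 54): 10010100010100011
Gen 4 (rule 225): 00001001001001001
Gen 5 (rule 54): 00011111111111111
Gen 6 (rule 225): 11001111111111111
Gen 7 (rule 54): 00110000000000000
Gen 8 (rule 225): 10010111111111111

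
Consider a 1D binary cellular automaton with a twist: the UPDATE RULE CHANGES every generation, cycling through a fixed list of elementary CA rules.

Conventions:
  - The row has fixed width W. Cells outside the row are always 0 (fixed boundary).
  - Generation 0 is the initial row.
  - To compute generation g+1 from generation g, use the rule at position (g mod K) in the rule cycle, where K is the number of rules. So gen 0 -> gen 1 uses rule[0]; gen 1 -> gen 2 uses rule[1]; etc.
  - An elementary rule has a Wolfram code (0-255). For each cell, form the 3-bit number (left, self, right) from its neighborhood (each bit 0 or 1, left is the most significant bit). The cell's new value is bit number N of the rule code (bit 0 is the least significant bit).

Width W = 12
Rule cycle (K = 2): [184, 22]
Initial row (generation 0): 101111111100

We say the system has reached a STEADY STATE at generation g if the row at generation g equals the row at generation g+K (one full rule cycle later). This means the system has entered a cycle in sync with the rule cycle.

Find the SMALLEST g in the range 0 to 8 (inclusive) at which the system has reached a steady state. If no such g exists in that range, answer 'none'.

Answer: none

Derivation:
Gen 0: 101111111100
Gen 1 (rule 184): 011111111010
Gen 2 (rule 22): 100000000011
Gen 3 (rule 184): 010000000010
Gen 4 (rule 22): 111000000111
Gen 5 (rule 184): 110100000110
Gen 6 (rule 22): 000110001001
Gen 7 (rule 184): 000101000100
Gen 8 (rule 22): 001101101110
Gen 9 (rule 184): 001011011101
Gen 10 (rule 22): 011000000001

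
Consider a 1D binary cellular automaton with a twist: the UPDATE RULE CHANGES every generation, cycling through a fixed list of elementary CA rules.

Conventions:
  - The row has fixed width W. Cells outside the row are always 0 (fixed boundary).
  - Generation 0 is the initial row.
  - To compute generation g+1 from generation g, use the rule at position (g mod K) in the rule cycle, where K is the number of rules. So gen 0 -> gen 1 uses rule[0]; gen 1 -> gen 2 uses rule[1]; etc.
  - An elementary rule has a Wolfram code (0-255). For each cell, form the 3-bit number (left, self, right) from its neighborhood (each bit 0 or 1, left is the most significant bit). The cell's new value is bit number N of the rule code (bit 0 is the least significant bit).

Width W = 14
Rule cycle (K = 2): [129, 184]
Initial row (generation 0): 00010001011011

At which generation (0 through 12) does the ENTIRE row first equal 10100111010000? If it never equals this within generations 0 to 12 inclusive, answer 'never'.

Gen 0: 00010001011011
Gen 1 (rule 129): 11000100000000
Gen 2 (rule 184): 10100010000000
Gen 3 (rule 129): 00001000111111
Gen 4 (rule 184): 00000100111110
Gen 5 (rule 129): 11110000011100
Gen 6 (rule 184): 11101000011010
Gen 7 (rule 129): 01000011000000
Gen 8 (rule 184): 00100010100000
Gen 9 (rule 129): 10001000001111
Gen 10 (rule 184): 01000100001110
Gen 11 (rule 129): 00010001100100
Gen 12 (rule 184): 00001001010010

Answer: never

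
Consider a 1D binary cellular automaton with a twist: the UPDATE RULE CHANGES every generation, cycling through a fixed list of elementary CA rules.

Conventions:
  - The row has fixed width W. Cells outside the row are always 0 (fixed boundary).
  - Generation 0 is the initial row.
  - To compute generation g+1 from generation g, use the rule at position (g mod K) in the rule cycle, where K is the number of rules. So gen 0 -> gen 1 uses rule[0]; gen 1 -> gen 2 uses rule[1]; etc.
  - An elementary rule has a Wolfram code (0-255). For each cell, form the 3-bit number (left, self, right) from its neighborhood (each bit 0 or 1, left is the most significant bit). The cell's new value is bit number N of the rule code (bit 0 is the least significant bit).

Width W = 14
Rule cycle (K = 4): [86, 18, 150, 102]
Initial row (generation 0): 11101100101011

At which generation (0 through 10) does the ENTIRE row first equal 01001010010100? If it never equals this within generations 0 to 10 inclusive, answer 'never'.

Answer: never

Derivation:
Gen 0: 11101100101011
Gen 1 (rule 86): 00100111101001
Gen 2 (rule 18): 01011000000110
Gen 3 (rule 150): 11000100001001
Gen 4 (rule 102): 01001100011011
Gen 5 (rule 86): 11110110101001
Gen 6 (rule 18): 00000000000110
Gen 7 (rule 150): 00000000001001
Gen 8 (rule 102): 00000000011011
Gen 9 (rule 86): 00000000101001
Gen 10 (rule 18): 00000001000110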